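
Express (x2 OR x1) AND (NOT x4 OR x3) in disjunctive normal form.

(x2 OR x1) AND (NOT x4 OR x3)
≡ (x2 AND NOT x4) OR (x2 AND x3) OR (x1 AND NOT x4) OR (x1 AND x3)

(x2 AND NOT x4) OR (x2 AND x3) OR (x1 AND NOT x4) OR (x1 AND x3)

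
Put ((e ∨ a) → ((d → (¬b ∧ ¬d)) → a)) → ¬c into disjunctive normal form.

(e ∧ ¬d ∧ ¬a) ∨ ¬c

((e ∨ a) → ((d → (¬b ∧ ¬d)) → a)) → ¬c
= ¬((e ∨ a) → ((d → (¬b ∧ ¬d)) → a)) ∨ ¬c   [eliminate →]
= ¬(¬(e ∨ a) ∨ ((d → (¬b ∧ ¬d)) → a)) ∨ ¬c   [eliminate →]
= ¬(¬(e ∨ a) ∨ ¬(d → (¬b ∧ ¬d)) ∨ a) ∨ ¬c   [eliminate →]
= ¬(¬(e ∨ a) ∨ ¬(¬d ∨ (¬b ∧ ¬d)) ∨ a) ∨ ¬c   [eliminate →]
= (¬¬(e ∨ a) ∧ ¬¬(¬d ∨ (¬b ∧ ¬d)) ∧ ¬a) ∨ ¬c   [De Morgan]
= ((e ∨ a) ∧ ¬¬(¬d ∨ (¬b ∧ ¬d)) ∧ ¬a) ∨ ¬c   [double negation]
= ((e ∨ a) ∧ (¬d ∨ (¬b ∧ ¬d)) ∧ ¬a) ∨ ¬c   [double negation]
= (e ∧ ¬d ∧ ¬a) ∨ (e ∧ ¬b ∧ ¬d ∧ ¬a) ∨ (a ∧ ¬d ∧ ¬a) ∨ (a ∧ ¬b ∧ ¬d ∧ ¬a) ∨ ¬c   [distribute ∧ over ∨]
= (e ∧ ¬d ∧ ¬a) ∨ ¬c   [simplify]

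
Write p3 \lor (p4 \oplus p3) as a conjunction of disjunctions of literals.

p3 \lor (p4 \oplus p3)
⇔ p3 \lor ((p4 \lor p3) \land \lnot (p4 \land p3))
⇔ p3 \lor ((p4 \lor p3) \land (\lnot p4 \lor \lnot p3))
⇔ (p3 \lor p4 \lor p3) \land (p3 \lor \lnot p4 \lor \lnot p3)
⇔ p3 \lor p4

p3 \lor p4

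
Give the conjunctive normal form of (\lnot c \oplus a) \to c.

(\lnot c \oplus a) \to c
= \lnot (\lnot c \oplus a) \lor c   [eliminate \to]
= \lnot ((\lnot c \lor a) \land \lnot (\lnot c \land a)) \lor c   [expand \oplus]
= \lnot (\lnot c \lor a) \lor \lnot \lnot (\lnot c \land a) \lor c   [De Morgan]
= (\lnot \lnot c \land \lnot a) \lor \lnot \lnot (\lnot c \land a) \lor c   [De Morgan]
= (c \land \lnot a) \lor \lnot \lnot (\lnot c \land a) \lor c   [double negation]
= (c \land \lnot a) \lor (\lnot c \land a) \lor c   [double negation]
= (c \lor \lnot c \lor c) \land (c \lor a \lor c) \land (\lnot a \lor \lnot c \lor c) \land (\lnot a \lor a \lor c)   [distribute \lor over \land]
= c \lor a   [simplify]

c \lor a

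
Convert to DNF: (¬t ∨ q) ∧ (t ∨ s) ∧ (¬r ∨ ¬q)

(¬t ∨ q) ∧ (t ∨ s) ∧ (¬r ∨ ¬q)
= (¬t ∧ t ∧ ¬r) ∨ (¬t ∧ t ∧ ¬q) ∨ (¬t ∧ s ∧ ¬r) ∨ (¬t ∧ s ∧ ¬q) ∨ (q ∧ t ∧ ¬r) ∨ (q ∧ t ∧ ¬q) ∨ (q ∧ s ∧ ¬r) ∨ (q ∧ s ∧ ¬q)   (distribute ∧ over ∨)
= (¬t ∧ s ∧ ¬r) ∨ (¬t ∧ s ∧ ¬q) ∨ (q ∧ t ∧ ¬r) ∨ (q ∧ s ∧ ¬r)   (simplify)

(¬t ∧ s ∧ ¬r) ∨ (¬t ∧ s ∧ ¬q) ∨ (q ∧ t ∧ ¬r) ∨ (q ∧ s ∧ ¬r)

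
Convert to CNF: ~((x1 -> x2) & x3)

(x1 | ~x3) & (~x2 | ~x3)

~((x1 -> x2) & x3)
⇔ ~((~x1 | x2) & x3)   (eliminate ->)
⇔ ~(~x1 | x2) | ~x3   (De Morgan)
⇔ (~~x1 & ~x2) | ~x3   (De Morgan)
⇔ (x1 & ~x2) | ~x3   (double negation)
⇔ (x1 | ~x3) & (~x2 | ~x3)   (distribute | over &)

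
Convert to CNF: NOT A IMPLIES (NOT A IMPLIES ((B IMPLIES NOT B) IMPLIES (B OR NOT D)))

NOT A IMPLIES (NOT A IMPLIES ((B IMPLIES NOT B) IMPLIES (B OR NOT D)))
≡ NOT NOT A OR (NOT A IMPLIES ((B IMPLIES NOT B) IMPLIES (B OR NOT D)))   (eliminate IMPLIES)
≡ NOT NOT A OR NOT NOT A OR ((B IMPLIES NOT B) IMPLIES (B OR NOT D))   (eliminate IMPLIES)
≡ NOT NOT A OR NOT NOT A OR NOT (B IMPLIES NOT B) OR B OR NOT D   (eliminate IMPLIES)
≡ NOT NOT A OR NOT NOT A OR NOT (NOT B OR NOT B) OR B OR NOT D   (eliminate IMPLIES)
≡ A OR NOT NOT A OR NOT (NOT B OR NOT B) OR B OR NOT D   (double negation)
≡ A OR A OR NOT (NOT B OR NOT B) OR B OR NOT D   (double negation)
≡ A OR A OR (NOT NOT B AND NOT NOT B) OR B OR NOT D   (De Morgan)
≡ A OR A OR (B AND NOT NOT B) OR B OR NOT D   (double negation)
≡ A OR A OR (B AND B) OR B OR NOT D   (double negation)
≡ (A OR A OR B OR B OR NOT D) AND (A OR A OR B OR B OR NOT D)   (distribute OR over AND)
≡ A OR B OR NOT D   (simplify)

A OR B OR NOT D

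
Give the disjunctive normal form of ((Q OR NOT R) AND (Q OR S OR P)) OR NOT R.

Q OR NOT R

((Q OR NOT R) AND (Q OR S OR P)) OR NOT R
≡ (Q AND Q) OR (Q AND S) OR (Q AND P) OR (NOT R AND Q) OR (NOT R AND S) OR (NOT R AND P) OR NOT R   (distribute AND over OR)
≡ Q OR NOT R   (simplify)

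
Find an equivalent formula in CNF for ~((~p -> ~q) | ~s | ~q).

~p & q & s

~((~p -> ~q) | ~s | ~q)
⇔ ~(~~p | ~q | ~s | ~q)
⇔ ~~~p & ~~q & ~~s & ~~q
⇔ ~p & ~~q & ~~s & ~~q
⇔ ~p & q & ~~s & ~~q
⇔ ~p & q & s & ~~q
⇔ ~p & q & s & q
⇔ ~p & q & s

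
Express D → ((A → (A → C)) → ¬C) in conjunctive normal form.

D → ((A → (A → C)) → ¬C)
⇔ ¬D ∨ ((A → (A → C)) → ¬C)   [eliminate →]
⇔ ¬D ∨ ¬(A → (A → C)) ∨ ¬C   [eliminate →]
⇔ ¬D ∨ ¬(¬A ∨ (A → C)) ∨ ¬C   [eliminate →]
⇔ ¬D ∨ ¬(¬A ∨ ¬A ∨ C) ∨ ¬C   [eliminate →]
⇔ ¬D ∨ (¬¬A ∧ ¬¬A ∧ ¬C) ∨ ¬C   [De Morgan]
⇔ ¬D ∨ (A ∧ ¬¬A ∧ ¬C) ∨ ¬C   [double negation]
⇔ ¬D ∨ (A ∧ A ∧ ¬C) ∨ ¬C   [double negation]
⇔ (¬D ∨ A ∨ ¬C) ∧ (¬D ∨ A ∨ ¬C) ∧ (¬D ∨ ¬C ∨ ¬C)   [distribute ∨ over ∧]
⇔ ¬D ∨ ¬C   [simplify]

¬D ∨ ¬C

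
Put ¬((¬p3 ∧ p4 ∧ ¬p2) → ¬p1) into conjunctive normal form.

¬((¬p3 ∧ p4 ∧ ¬p2) → ¬p1)
= ¬(¬(¬p3 ∧ p4 ∧ ¬p2) ∨ ¬p1)   (eliminate →)
= ¬¬(¬p3 ∧ p4 ∧ ¬p2) ∧ ¬¬p1   (De Morgan)
= ¬p3 ∧ p4 ∧ ¬p2 ∧ ¬¬p1   (double negation)
= ¬p3 ∧ p4 ∧ ¬p2 ∧ p1   (double negation)

¬p3 ∧ p4 ∧ ¬p2 ∧ p1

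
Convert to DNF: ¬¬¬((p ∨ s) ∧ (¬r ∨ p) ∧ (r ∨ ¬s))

¬¬¬((p ∨ s) ∧ (¬r ∨ p) ∧ (r ∨ ¬s))
≡ ¬((p ∨ s) ∧ (¬r ∨ p) ∧ (r ∨ ¬s))   [double negation]
≡ ¬(p ∨ s) ∨ ¬(¬r ∨ p) ∨ ¬(r ∨ ¬s)   [De Morgan]
≡ (¬p ∧ ¬s) ∨ ¬(¬r ∨ p) ∨ ¬(r ∨ ¬s)   [De Morgan]
≡ (¬p ∧ ¬s) ∨ (¬¬r ∧ ¬p) ∨ ¬(r ∨ ¬s)   [De Morgan]
≡ (¬p ∧ ¬s) ∨ (r ∧ ¬p) ∨ ¬(r ∨ ¬s)   [double negation]
≡ (¬p ∧ ¬s) ∨ (r ∧ ¬p) ∨ (¬r ∧ ¬¬s)   [De Morgan]
≡ (¬p ∧ ¬s) ∨ (r ∧ ¬p) ∨ (¬r ∧ s)   [double negation]

(¬p ∧ ¬s) ∨ (r ∧ ¬p) ∨ (¬r ∧ s)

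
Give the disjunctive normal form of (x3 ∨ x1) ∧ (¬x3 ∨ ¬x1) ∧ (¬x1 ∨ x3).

(x3 ∨ x1) ∧ (¬x3 ∨ ¬x1) ∧ (¬x1 ∨ x3)
≡ (x3 ∧ ¬x3 ∧ ¬x1) ∨ (x3 ∧ ¬x3 ∧ x3) ∨ (x3 ∧ ¬x1 ∧ ¬x1) ∨ (x3 ∧ ¬x1 ∧ x3) ∨ (x1 ∧ ¬x3 ∧ ¬x1) ∨ (x1 ∧ ¬x3 ∧ x3) ∨ (x1 ∧ ¬x1 ∧ ¬x1) ∨ (x1 ∧ ¬x1 ∧ x3)   — distribute ∧ over ∨
≡ x3 ∧ ¬x1   — simplify

x3 ∧ ¬x1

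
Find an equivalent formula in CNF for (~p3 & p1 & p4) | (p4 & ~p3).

~p3 & p4

(~p3 & p1 & p4) | (p4 & ~p3)
⇔ (~p3 | p4) & (~p3 | ~p3) & (p1 | p4) & (p1 | ~p3) & (p4 | p4) & (p4 | ~p3)   (distribute | over &)
⇔ ~p3 & p4   (simplify)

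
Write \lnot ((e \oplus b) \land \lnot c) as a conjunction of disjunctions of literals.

(\lnot e \lor b \lor c) \land (\lnot b \lor e \lor c)

\lnot ((e \oplus b) \land \lnot c)
= \lnot ((e \lor b) \land \lnot (e \land b) \land \lnot c)   (expand \oplus)
= \lnot (e \lor b) \lor \lnot \lnot (e \land b) \lor \lnot \lnot c   (De Morgan)
= (\lnot e \land \lnot b) \lor \lnot \lnot (e \land b) \lor \lnot \lnot c   (De Morgan)
= (\lnot e \land \lnot b) \lor (e \land b) \lor \lnot \lnot c   (double negation)
= (\lnot e \land \lnot b) \lor (e \land b) \lor c   (double negation)
= (\lnot e \lor e \lor c) \land (\lnot e \lor b \lor c) \land (\lnot b \lor e \lor c) \land (\lnot b \lor b \lor c)   (distribute \lor over \land)
= (\lnot e \lor b \lor c) \land (\lnot b \lor e \lor c)   (simplify)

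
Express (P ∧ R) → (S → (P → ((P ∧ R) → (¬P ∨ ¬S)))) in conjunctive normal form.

(P ∧ R) → (S → (P → ((P ∧ R) → (¬P ∨ ¬S))))
≡ ¬(P ∧ R) ∨ (S → (P → ((P ∧ R) → (¬P ∨ ¬S))))   [eliminate →]
≡ ¬(P ∧ R) ∨ ¬S ∨ (P → ((P ∧ R) → (¬P ∨ ¬S)))   [eliminate →]
≡ ¬(P ∧ R) ∨ ¬S ∨ ¬P ∨ ((P ∧ R) → (¬P ∨ ¬S))   [eliminate →]
≡ ¬(P ∧ R) ∨ ¬S ∨ ¬P ∨ ¬(P ∧ R) ∨ ¬P ∨ ¬S   [eliminate →]
≡ ¬P ∨ ¬R ∨ ¬S ∨ ¬P ∨ ¬(P ∧ R) ∨ ¬P ∨ ¬S   [De Morgan]
≡ ¬P ∨ ¬R ∨ ¬S ∨ ¬P ∨ ¬P ∨ ¬R ∨ ¬P ∨ ¬S   [De Morgan]
≡ ¬P ∨ ¬R ∨ ¬S   [simplify]

¬P ∨ ¬R ∨ ¬S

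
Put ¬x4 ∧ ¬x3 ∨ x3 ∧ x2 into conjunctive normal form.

(¬x4 ∨ x3) ∧ (¬x4 ∨ x2) ∧ (¬x3 ∨ x2)

¬x4 ∧ ¬x3 ∨ x3 ∧ x2
≡ (¬x4 ∨ x3) ∧ (¬x4 ∨ x2) ∧ (¬x3 ∨ x3) ∧ (¬x3 ∨ x2)   [distribute ∨ over ∧]
≡ (¬x4 ∨ x3) ∧ (¬x4 ∨ x2) ∧ (¬x3 ∨ x2)   [simplify]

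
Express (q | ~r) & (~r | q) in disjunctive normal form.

(q | ~r) & (~r | q)
= (q & ~r) | (q & q) | (~r & ~r) | (~r & q)   [distribute & over |]
= q | ~r   [simplify]

q | ~r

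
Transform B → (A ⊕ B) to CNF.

B → (A ⊕ B)
⇔ ¬B ∨ (A ⊕ B)   [eliminate →]
⇔ ¬B ∨ ((A ∨ B) ∧ ¬(A ∧ B))   [expand ⊕]
⇔ ¬B ∨ ((A ∨ B) ∧ (¬A ∨ ¬B))   [De Morgan]
⇔ (¬B ∨ A ∨ B) ∧ (¬B ∨ ¬A ∨ ¬B)   [distribute ∨ over ∧]
⇔ ¬B ∨ ¬A   [simplify]

¬B ∨ ¬A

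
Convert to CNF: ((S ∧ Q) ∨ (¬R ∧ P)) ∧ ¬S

((S ∧ Q) ∨ (¬R ∧ P)) ∧ ¬S
⇔ (S ∨ ¬R) ∧ (S ∨ P) ∧ (Q ∨ ¬R) ∧ (Q ∨ P) ∧ ¬S   (distribute ∨ over ∧)

(S ∨ ¬R) ∧ (S ∨ P) ∧ (Q ∨ ¬R) ∧ (Q ∨ P) ∧ ¬S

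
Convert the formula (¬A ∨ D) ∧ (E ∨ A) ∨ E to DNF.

(¬A ∨ D) ∧ (E ∨ A) ∨ E
≡ ¬A ∧ E ∨ ¬A ∧ A ∨ D ∧ E ∨ D ∧ A ∨ E   [distribute ∧ over ∨]
≡ D ∧ A ∨ E   [simplify]

D ∧ A ∨ E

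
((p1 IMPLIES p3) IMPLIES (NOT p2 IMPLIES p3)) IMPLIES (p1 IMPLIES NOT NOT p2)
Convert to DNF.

((p1 IMPLIES p3) IMPLIES (NOT p2 IMPLIES p3)) IMPLIES (p1 IMPLIES NOT NOT p2)
= NOT ((p1 IMPLIES p3) IMPLIES (NOT p2 IMPLIES p3)) OR (p1 IMPLIES NOT NOT p2)   [eliminate IMPLIES]
= NOT (NOT (p1 IMPLIES p3) OR (NOT p2 IMPLIES p3)) OR (p1 IMPLIES NOT NOT p2)   [eliminate IMPLIES]
= NOT (NOT (NOT p1 OR p3) OR (NOT p2 IMPLIES p3)) OR (p1 IMPLIES NOT NOT p2)   [eliminate IMPLIES]
= NOT (NOT (NOT p1 OR p3) OR NOT NOT p2 OR p3) OR (p1 IMPLIES NOT NOT p2)   [eliminate IMPLIES]
= NOT (NOT (NOT p1 OR p3) OR NOT NOT p2 OR p3) OR NOT p1 OR NOT NOT p2   [eliminate IMPLIES]
= (NOT NOT (NOT p1 OR p3) AND NOT NOT NOT p2 AND NOT p3) OR NOT p1 OR NOT NOT p2   [De Morgan]
= ((NOT p1 OR p3) AND NOT NOT NOT p2 AND NOT p3) OR NOT p1 OR NOT NOT p2   [double negation]
= ((NOT p1 OR p3) AND NOT p2 AND NOT p3) OR NOT p1 OR NOT NOT p2   [double negation]
= ((NOT p1 OR p3) AND NOT p2 AND NOT p3) OR NOT p1 OR p2   [double negation]
= (NOT p1 AND NOT p2 AND NOT p3) OR (p3 AND NOT p2 AND NOT p3) OR NOT p1 OR p2   [distribute AND over OR]
= NOT p1 OR p2   [simplify]

NOT p1 OR p2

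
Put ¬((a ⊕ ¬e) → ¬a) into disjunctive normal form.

a ∧ e

¬((a ⊕ ¬e) → ¬a)
= ¬(¬(a ⊕ ¬e) ∨ ¬a)   [eliminate →]
= ¬(¬((a ∧ ¬¬e) ∨ (¬a ∧ ¬e)) ∨ ¬a)   [expand ⊕]
= ¬¬((a ∧ ¬¬e) ∨ (¬a ∧ ¬e)) ∧ ¬¬a   [De Morgan]
= ((a ∧ ¬¬e) ∨ (¬a ∧ ¬e)) ∧ ¬¬a   [double negation]
= ((a ∧ e) ∨ (¬a ∧ ¬e)) ∧ ¬¬a   [double negation]
= ((a ∧ e) ∨ (¬a ∧ ¬e)) ∧ a   [double negation]
= (a ∧ e ∧ a) ∨ (¬a ∧ ¬e ∧ a)   [distribute ∧ over ∨]
= a ∧ e   [simplify]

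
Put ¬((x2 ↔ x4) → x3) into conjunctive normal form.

(¬x2 ∨ x4) ∧ (¬x4 ∨ x2) ∧ ¬x3

¬((x2 ↔ x4) → x3)
≡ ¬(¬(x2 ↔ x4) ∨ x3)
≡ ¬(¬((x2 → x4) ∧ (x4 → x2)) ∨ x3)
≡ ¬(¬((¬x2 ∨ x4) ∧ (x4 → x2)) ∨ x3)
≡ ¬(¬((¬x2 ∨ x4) ∧ (¬x4 ∨ x2)) ∨ x3)
≡ ¬¬((¬x2 ∨ x4) ∧ (¬x4 ∨ x2)) ∧ ¬x3
≡ (¬x2 ∨ x4) ∧ (¬x4 ∨ x2) ∧ ¬x3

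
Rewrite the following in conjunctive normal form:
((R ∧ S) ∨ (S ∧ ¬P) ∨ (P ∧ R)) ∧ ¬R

((R ∧ S) ∨ (S ∧ ¬P) ∨ (P ∧ R)) ∧ ¬R
≡ (R ∨ S ∨ P) ∧ (R ∨ S ∨ R) ∧ (R ∨ ¬P ∨ P) ∧ (R ∨ ¬P ∨ R) ∧ (S ∨ S ∨ P) ∧ (S ∨ S ∨ R) ∧ (S ∨ ¬P ∨ P) ∧ (S ∨ ¬P ∨ R) ∧ ¬R   [distribute ∨ over ∧]
≡ (R ∨ S) ∧ (R ∨ ¬P) ∧ (S ∨ P) ∧ ¬R   [simplify]

(R ∨ S) ∧ (R ∨ ¬P) ∧ (S ∨ P) ∧ ¬R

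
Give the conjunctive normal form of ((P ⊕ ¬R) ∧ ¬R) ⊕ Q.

((P ⊕ ¬R) ∧ ¬R) ⊕ Q
≡ (((P ⊕ ¬R) ∧ ¬R) ∨ Q) ∧ ¬((P ⊕ ¬R) ∧ ¬R ∧ Q)
≡ (((P ∨ ¬R) ∧ ¬(P ∧ ¬R) ∧ ¬R) ∨ Q) ∧ ¬((P ⊕ ¬R) ∧ ¬R ∧ Q)
≡ (((P ∨ ¬R) ∧ ¬(P ∧ ¬R) ∧ ¬R) ∨ Q) ∧ ¬((P ∨ ¬R) ∧ ¬(P ∧ ¬R) ∧ ¬R ∧ Q)
≡ (((P ∨ ¬R) ∧ (¬P ∨ ¬¬R) ∧ ¬R) ∨ Q) ∧ ¬((P ∨ ¬R) ∧ ¬(P ∧ ¬R) ∧ ¬R ∧ Q)
≡ (((P ∨ ¬R) ∧ (¬P ∨ R) ∧ ¬R) ∨ Q) ∧ ¬((P ∨ ¬R) ∧ ¬(P ∧ ¬R) ∧ ¬R ∧ Q)
≡ (((P ∨ ¬R) ∧ (¬P ∨ R) ∧ ¬R) ∨ Q) ∧ (¬(P ∨ ¬R) ∨ ¬¬(P ∧ ¬R) ∨ ¬¬R ∨ ¬Q)
≡ (((P ∨ ¬R) ∧ (¬P ∨ R) ∧ ¬R) ∨ Q) ∧ ((¬P ∧ ¬¬R) ∨ ¬¬(P ∧ ¬R) ∨ ¬¬R ∨ ¬Q)
≡ (((P ∨ ¬R) ∧ (¬P ∨ R) ∧ ¬R) ∨ Q) ∧ ((¬P ∧ R) ∨ ¬¬(P ∧ ¬R) ∨ ¬¬R ∨ ¬Q)
≡ (((P ∨ ¬R) ∧ (¬P ∨ R) ∧ ¬R) ∨ Q) ∧ ((¬P ∧ R) ∨ (P ∧ ¬R) ∨ ¬¬R ∨ ¬Q)
≡ (((P ∨ ¬R) ∧ (¬P ∨ R) ∧ ¬R) ∨ Q) ∧ ((¬P ∧ R) ∨ (P ∧ ¬R) ∨ R ∨ ¬Q)
≡ (P ∨ ¬R ∨ Q) ∧ (¬P ∨ R ∨ Q) ∧ (¬R ∨ Q) ∧ (¬P ∨ P ∨ R ∨ ¬Q) ∧ (¬P ∨ ¬R ∨ R ∨ ¬Q) ∧ (R ∨ P ∨ R ∨ ¬Q) ∧ (R ∨ ¬R ∨ R ∨ ¬Q)
≡ (¬P ∨ R ∨ Q) ∧ (¬R ∨ Q) ∧ (R ∨ P ∨ ¬Q)

(¬P ∨ R ∨ Q) ∧ (¬R ∨ Q) ∧ (R ∨ P ∨ ¬Q)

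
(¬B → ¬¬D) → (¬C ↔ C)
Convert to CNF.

(¬B ∨ C) ∧ (¬B ∨ ¬C) ∧ (¬D ∨ C) ∧ (¬D ∨ ¬C)

(¬B → ¬¬D) → (¬C ↔ C)
≡ ¬(¬B → ¬¬D) ∨ (¬C ↔ C)
≡ ¬(¬¬B ∨ ¬¬D) ∨ (¬C ↔ C)
≡ ¬(¬¬B ∨ ¬¬D) ∨ ((¬C → C) ∧ (C → ¬C))
≡ ¬(¬¬B ∨ ¬¬D) ∨ ((¬¬C ∨ C) ∧ (C → ¬C))
≡ ¬(¬¬B ∨ ¬¬D) ∨ ((¬¬C ∨ C) ∧ (¬C ∨ ¬C))
≡ (¬¬¬B ∧ ¬¬¬D) ∨ ((¬¬C ∨ C) ∧ (¬C ∨ ¬C))
≡ (¬B ∧ ¬¬¬D) ∨ ((¬¬C ∨ C) ∧ (¬C ∨ ¬C))
≡ (¬B ∧ ¬D) ∨ ((¬¬C ∨ C) ∧ (¬C ∨ ¬C))
≡ (¬B ∧ ¬D) ∨ ((C ∨ C) ∧ (¬C ∨ ¬C))
≡ (¬B ∨ C ∨ C) ∧ (¬B ∨ ¬C ∨ ¬C) ∧ (¬D ∨ C ∨ C) ∧ (¬D ∨ ¬C ∨ ¬C)
≡ (¬B ∨ C) ∧ (¬B ∨ ¬C) ∧ (¬D ∨ C) ∧ (¬D ∨ ¬C)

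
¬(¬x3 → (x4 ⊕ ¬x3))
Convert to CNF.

¬(¬x3 → (x4 ⊕ ¬x3))
≡ ¬(¬¬x3 ∨ (x4 ⊕ ¬x3))
≡ ¬(¬¬x3 ∨ ((x4 ∨ ¬x3) ∧ ¬(x4 ∧ ¬x3)))
≡ ¬¬¬x3 ∧ ¬((x4 ∨ ¬x3) ∧ ¬(x4 ∧ ¬x3))
≡ ¬x3 ∧ ¬((x4 ∨ ¬x3) ∧ ¬(x4 ∧ ¬x3))
≡ ¬x3 ∧ (¬(x4 ∨ ¬x3) ∨ ¬¬(x4 ∧ ¬x3))
≡ ¬x3 ∧ ((¬x4 ∧ ¬¬x3) ∨ ¬¬(x4 ∧ ¬x3))
≡ ¬x3 ∧ ((¬x4 ∧ x3) ∨ ¬¬(x4 ∧ ¬x3))
≡ ¬x3 ∧ ((¬x4 ∧ x3) ∨ (x4 ∧ ¬x3))
≡ ¬x3 ∧ (¬x4 ∨ x4) ∧ (¬x4 ∨ ¬x3) ∧ (x3 ∨ x4) ∧ (x3 ∨ ¬x3)
≡ ¬x3 ∧ (x3 ∨ x4)

¬x3 ∧ (x3 ∨ x4)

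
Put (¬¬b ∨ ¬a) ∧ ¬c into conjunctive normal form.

(b ∨ ¬a) ∧ ¬c

(¬¬b ∨ ¬a) ∧ ¬c
= (b ∨ ¬a) ∧ ¬c   — double negation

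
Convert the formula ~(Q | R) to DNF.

~(Q | R)
= ~Q & ~R   — De Morgan

~Q & ~R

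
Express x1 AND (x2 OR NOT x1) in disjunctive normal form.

x1 AND x2

x1 AND (x2 OR NOT x1)
= (x1 AND x2) OR (x1 AND NOT x1)
= x1 AND x2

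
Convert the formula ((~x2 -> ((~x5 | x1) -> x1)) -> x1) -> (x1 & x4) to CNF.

((~x2 -> ((~x5 | x1) -> x1)) -> x1) -> (x1 & x4)
= ~((~x2 -> ((~x5 | x1) -> x1)) -> x1) | (x1 & x4)
= ~(~(~x2 -> ((~x5 | x1) -> x1)) | x1) | (x1 & x4)
= ~(~(~~x2 | ((~x5 | x1) -> x1)) | x1) | (x1 & x4)
= ~(~(~~x2 | ~(~x5 | x1) | x1) | x1) | (x1 & x4)
= (~~(~~x2 | ~(~x5 | x1) | x1) & ~x1) | (x1 & x4)
= ((~~x2 | ~(~x5 | x1) | x1) & ~x1) | (x1 & x4)
= ((x2 | ~(~x5 | x1) | x1) & ~x1) | (x1 & x4)
= ((x2 | (~~x5 & ~x1) | x1) & ~x1) | (x1 & x4)
= ((x2 | (x5 & ~x1) | x1) & ~x1) | (x1 & x4)
= (x2 | x5 | x1 | x1) & (x2 | x5 | x1 | x4) & (x2 | ~x1 | x1 | x1) & (x2 | ~x1 | x1 | x4) & (~x1 | x1) & (~x1 | x4)
= (x2 | x5 | x1) & (~x1 | x4)

(x2 | x5 | x1) & (~x1 | x4)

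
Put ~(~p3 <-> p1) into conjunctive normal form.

(~p3 | p1) & (~p1 | p3)

~(~p3 <-> p1)
≡ ~((~p3 -> p1) & (p1 -> ~p3))   [eliminate <->]
≡ ~((~~p3 | p1) & (p1 -> ~p3))   [eliminate ->]
≡ ~((~~p3 | p1) & (~p1 | ~p3))   [eliminate ->]
≡ ~(~~p3 | p1) | ~(~p1 | ~p3)   [De Morgan]
≡ (~~~p3 & ~p1) | ~(~p1 | ~p3)   [De Morgan]
≡ (~p3 & ~p1) | ~(~p1 | ~p3)   [double negation]
≡ (~p3 & ~p1) | (~~p1 & ~~p3)   [De Morgan]
≡ (~p3 & ~p1) | (p1 & ~~p3)   [double negation]
≡ (~p3 & ~p1) | (p1 & p3)   [double negation]
≡ (~p3 | p1) & (~p3 | p3) & (~p1 | p1) & (~p1 | p3)   [distribute | over &]
≡ (~p3 | p1) & (~p1 | p3)   [simplify]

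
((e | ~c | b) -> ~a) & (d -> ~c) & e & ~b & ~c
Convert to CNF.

(~e | ~a) & (c | ~a) & e & ~b & ~c

((e | ~c | b) -> ~a) & (d -> ~c) & e & ~b & ~c
≡ (~(e | ~c | b) | ~a) & (d -> ~c) & e & ~b & ~c   (eliminate ->)
≡ (~(e | ~c | b) | ~a) & (~d | ~c) & e & ~b & ~c   (eliminate ->)
≡ ((~e & ~~c & ~b) | ~a) & (~d | ~c) & e & ~b & ~c   (De Morgan)
≡ ((~e & c & ~b) | ~a) & (~d | ~c) & e & ~b & ~c   (double negation)
≡ (~e | ~a) & (c | ~a) & (~b | ~a) & (~d | ~c) & e & ~b & ~c   (distribute | over &)
≡ (~e | ~a) & (c | ~a) & e & ~b & ~c   (simplify)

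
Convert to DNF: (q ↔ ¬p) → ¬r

(q ↔ ¬p) → ¬r
≡ ¬(q ↔ ¬p) ∨ ¬r   (eliminate →)
≡ ¬((q → ¬p) ∧ (¬p → q)) ∨ ¬r   (eliminate ↔)
≡ ¬((¬q ∨ ¬p) ∧ (¬p → q)) ∨ ¬r   (eliminate →)
≡ ¬((¬q ∨ ¬p) ∧ (¬¬p ∨ q)) ∨ ¬r   (eliminate →)
≡ ¬(¬q ∨ ¬p) ∨ ¬(¬¬p ∨ q) ∨ ¬r   (De Morgan)
≡ (¬¬q ∧ ¬¬p) ∨ ¬(¬¬p ∨ q) ∨ ¬r   (De Morgan)
≡ (q ∧ ¬¬p) ∨ ¬(¬¬p ∨ q) ∨ ¬r   (double negation)
≡ (q ∧ p) ∨ ¬(¬¬p ∨ q) ∨ ¬r   (double negation)
≡ (q ∧ p) ∨ (¬¬¬p ∧ ¬q) ∨ ¬r   (De Morgan)
≡ (q ∧ p) ∨ (¬p ∧ ¬q) ∨ ¬r   (double negation)

(q ∧ p) ∨ (¬p ∧ ¬q) ∨ ¬r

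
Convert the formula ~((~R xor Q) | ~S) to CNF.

~((~R xor Q) | ~S)
⇔ ~(((~R | Q) & ~(~R & Q)) | ~S)   [expand xor]
⇔ ~((~R | Q) & ~(~R & Q)) & ~~S   [De Morgan]
⇔ (~(~R | Q) | ~~(~R & Q)) & ~~S   [De Morgan]
⇔ ((~~R & ~Q) | ~~(~R & Q)) & ~~S   [De Morgan]
⇔ ((R & ~Q) | ~~(~R & Q)) & ~~S   [double negation]
⇔ ((R & ~Q) | (~R & Q)) & ~~S   [double negation]
⇔ ((R & ~Q) | (~R & Q)) & S   [double negation]
⇔ (R | ~R) & (R | Q) & (~Q | ~R) & (~Q | Q) & S   [distribute | over &]
⇔ (R | Q) & (~Q | ~R) & S   [simplify]

(R | Q) & (~Q | ~R) & S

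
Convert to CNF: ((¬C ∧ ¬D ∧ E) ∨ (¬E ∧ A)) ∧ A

(¬C ∨ ¬E) ∧ (¬D ∨ ¬E) ∧ A

((¬C ∧ ¬D ∧ E) ∨ (¬E ∧ A)) ∧ A
⇔ (¬C ∨ ¬E) ∧ (¬C ∨ A) ∧ (¬D ∨ ¬E) ∧ (¬D ∨ A) ∧ (E ∨ ¬E) ∧ (E ∨ A) ∧ A
⇔ (¬C ∨ ¬E) ∧ (¬D ∨ ¬E) ∧ A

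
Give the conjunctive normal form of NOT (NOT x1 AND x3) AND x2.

NOT (NOT x1 AND x3) AND x2
= (NOT NOT x1 OR NOT x3) AND x2   — De Morgan
= (x1 OR NOT x3) AND x2   — double negation

(x1 OR NOT x3) AND x2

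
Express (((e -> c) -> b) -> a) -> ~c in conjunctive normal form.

(((e -> c) -> b) -> a) -> ~c
⇔ ~(((e -> c) -> b) -> a) | ~c
⇔ ~(~((e -> c) -> b) | a) | ~c
⇔ ~(~(~(e -> c) | b) | a) | ~c
⇔ ~(~(~(~e | c) | b) | a) | ~c
⇔ (~~(~(~e | c) | b) & ~a) | ~c
⇔ ((~(~e | c) | b) & ~a) | ~c
⇔ (((~~e & ~c) | b) & ~a) | ~c
⇔ (((e & ~c) | b) & ~a) | ~c
⇔ (e | b | ~c) & (~c | b | ~c) & (~a | ~c)
⇔ (~c | b) & (~a | ~c)

(~c | b) & (~a | ~c)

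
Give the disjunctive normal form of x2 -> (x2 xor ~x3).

~x2 | (x2 & x3)

x2 -> (x2 xor ~x3)
≡ ~x2 | (x2 xor ~x3)
≡ ~x2 | (x2 & ~~x3) | (~x2 & ~x3)
≡ ~x2 | (x2 & x3) | (~x2 & ~x3)
≡ ~x2 | (x2 & x3)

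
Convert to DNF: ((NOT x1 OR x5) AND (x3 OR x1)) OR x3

((NOT x1 OR x5) AND (x3 OR x1)) OR x3
= (NOT x1 AND x3) OR (NOT x1 AND x1) OR (x5 AND x3) OR (x5 AND x1) OR x3   — distribute AND over OR
= (x5 AND x1) OR x3   — simplify

(x5 AND x1) OR x3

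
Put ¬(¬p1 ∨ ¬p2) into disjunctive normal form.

¬(¬p1 ∨ ¬p2)
⇔ ¬¬p1 ∧ ¬¬p2   — De Morgan
⇔ p1 ∧ ¬¬p2   — double negation
⇔ p1 ∧ p2   — double negation

p1 ∧ p2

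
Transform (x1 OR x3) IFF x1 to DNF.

(x1 OR x3) IFF x1
= ((x1 OR x3) IMPLIES x1) AND (x1 IMPLIES (x1 OR x3))   (eliminate IFF)
= (NOT (x1 OR x3) OR x1) AND (x1 IMPLIES (x1 OR x3))   (eliminate IMPLIES)
= (NOT (x1 OR x3) OR x1) AND (NOT x1 OR x1 OR x3)   (eliminate IMPLIES)
= ((NOT x1 AND NOT x3) OR x1) AND (NOT x1 OR x1 OR x3)   (De Morgan)
= (NOT x1 AND NOT x3 AND NOT x1) OR (NOT x1 AND NOT x3 AND x1) OR (NOT x1 AND NOT x3 AND x3) OR (x1 AND NOT x1) OR (x1 AND x1) OR (x1 AND x3)   (distribute AND over OR)
= (NOT x1 AND NOT x3) OR x1   (simplify)

(NOT x1 AND NOT x3) OR x1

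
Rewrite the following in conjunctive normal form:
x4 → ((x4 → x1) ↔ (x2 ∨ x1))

¬x4 ∨ ¬x2 ∨ x1

x4 → ((x4 → x1) ↔ (x2 ∨ x1))
≡ ¬x4 ∨ ((x4 → x1) ↔ (x2 ∨ x1))   [eliminate →]
≡ ¬x4 ∨ (((x4 → x1) → (x2 ∨ x1)) ∧ ((x2 ∨ x1) → (x4 → x1)))   [eliminate ↔]
≡ ¬x4 ∨ ((¬(x4 → x1) ∨ x2 ∨ x1) ∧ ((x2 ∨ x1) → (x4 → x1)))   [eliminate →]
≡ ¬x4 ∨ ((¬(¬x4 ∨ x1) ∨ x2 ∨ x1) ∧ ((x2 ∨ x1) → (x4 → x1)))   [eliminate →]
≡ ¬x4 ∨ ((¬(¬x4 ∨ x1) ∨ x2 ∨ x1) ∧ (¬(x2 ∨ x1) ∨ (x4 → x1)))   [eliminate →]
≡ ¬x4 ∨ ((¬(¬x4 ∨ x1) ∨ x2 ∨ x1) ∧ (¬(x2 ∨ x1) ∨ ¬x4 ∨ x1))   [eliminate →]
≡ ¬x4 ∨ (((¬¬x4 ∧ ¬x1) ∨ x2 ∨ x1) ∧ (¬(x2 ∨ x1) ∨ ¬x4 ∨ x1))   [De Morgan]
≡ ¬x4 ∨ (((x4 ∧ ¬x1) ∨ x2 ∨ x1) ∧ (¬(x2 ∨ x1) ∨ ¬x4 ∨ x1))   [double negation]
≡ ¬x4 ∨ (((x4 ∧ ¬x1) ∨ x2 ∨ x1) ∧ ((¬x2 ∧ ¬x1) ∨ ¬x4 ∨ x1))   [De Morgan]
≡ (¬x4 ∨ x4 ∨ x2 ∨ x1) ∧ (¬x4 ∨ ¬x1 ∨ x2 ∨ x1) ∧ (¬x4 ∨ ¬x2 ∨ ¬x4 ∨ x1) ∧ (¬x4 ∨ ¬x1 ∨ ¬x4 ∨ x1)   [distribute ∨ over ∧]
≡ ¬x4 ∨ ¬x2 ∨ x1   [simplify]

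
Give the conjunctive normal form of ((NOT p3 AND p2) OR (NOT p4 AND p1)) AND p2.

((NOT p3 AND p2) OR (NOT p4 AND p1)) AND p2
= (NOT p3 OR NOT p4) AND (NOT p3 OR p1) AND (p2 OR NOT p4) AND (p2 OR p1) AND p2   (distribute OR over AND)
= (NOT p3 OR NOT p4) AND (NOT p3 OR p1) AND p2   (simplify)

(NOT p3 OR NOT p4) AND (NOT p3 OR p1) AND p2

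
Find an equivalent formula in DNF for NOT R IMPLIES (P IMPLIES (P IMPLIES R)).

NOT R IMPLIES (P IMPLIES (P IMPLIES R))
≡ NOT NOT R OR (P IMPLIES (P IMPLIES R))   [eliminate IMPLIES]
≡ NOT NOT R OR NOT P OR (P IMPLIES R)   [eliminate IMPLIES]
≡ NOT NOT R OR NOT P OR NOT P OR R   [eliminate IMPLIES]
≡ R OR NOT P OR NOT P OR R   [double negation]
≡ R OR NOT P   [simplify]

R OR NOT P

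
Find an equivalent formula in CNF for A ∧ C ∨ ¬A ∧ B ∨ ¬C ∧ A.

A ∨ B

A ∧ C ∨ ¬A ∧ B ∨ ¬C ∧ A
⇔ (A ∨ ¬A ∨ ¬C) ∧ (A ∨ ¬A ∨ A) ∧ (A ∨ B ∨ ¬C) ∧ (A ∨ B ∨ A) ∧ (C ∨ ¬A ∨ ¬C) ∧ (C ∨ ¬A ∨ A) ∧ (C ∨ B ∨ ¬C) ∧ (C ∨ B ∨ A)   [distribute ∨ over ∧]
⇔ A ∨ B   [simplify]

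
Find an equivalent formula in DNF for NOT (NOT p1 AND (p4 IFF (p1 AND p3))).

p1 OR (p4 AND NOT p1) OR (p4 AND NOT p3)

NOT (NOT p1 AND (p4 IFF (p1 AND p3)))
≡ NOT (NOT p1 AND (p4 IMPLIES (p1 AND p3)) AND ((p1 AND p3) IMPLIES p4))
≡ NOT (NOT p1 AND (NOT p4 OR (p1 AND p3)) AND ((p1 AND p3) IMPLIES p4))
≡ NOT (NOT p1 AND (NOT p4 OR (p1 AND p3)) AND (NOT (p1 AND p3) OR p4))
≡ NOT NOT p1 OR NOT (NOT p4 OR (p1 AND p3)) OR NOT (NOT (p1 AND p3) OR p4)
≡ p1 OR NOT (NOT p4 OR (p1 AND p3)) OR NOT (NOT (p1 AND p3) OR p4)
≡ p1 OR (NOT NOT p4 AND NOT (p1 AND p3)) OR NOT (NOT (p1 AND p3) OR p4)
≡ p1 OR (p4 AND NOT (p1 AND p3)) OR NOT (NOT (p1 AND p3) OR p4)
≡ p1 OR (p4 AND (NOT p1 OR NOT p3)) OR NOT (NOT (p1 AND p3) OR p4)
≡ p1 OR (p4 AND (NOT p1 OR NOT p3)) OR (NOT NOT (p1 AND p3) AND NOT p4)
≡ p1 OR (p4 AND (NOT p1 OR NOT p3)) OR (p1 AND p3 AND NOT p4)
≡ p1 OR (p4 AND NOT p1) OR (p4 AND NOT p3) OR (p1 AND p3 AND NOT p4)
≡ p1 OR (p4 AND NOT p1) OR (p4 AND NOT p3)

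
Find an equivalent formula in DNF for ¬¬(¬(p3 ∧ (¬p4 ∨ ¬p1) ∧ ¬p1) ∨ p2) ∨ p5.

¬¬(¬(p3 ∧ (¬p4 ∨ ¬p1) ∧ ¬p1) ∨ p2) ∨ p5
⇔ ¬(p3 ∧ (¬p4 ∨ ¬p1) ∧ ¬p1) ∨ p2 ∨ p5   [double negation]
⇔ ¬p3 ∨ ¬(¬p4 ∨ ¬p1) ∨ ¬¬p1 ∨ p2 ∨ p5   [De Morgan]
⇔ ¬p3 ∨ (¬¬p4 ∧ ¬¬p1) ∨ ¬¬p1 ∨ p2 ∨ p5   [De Morgan]
⇔ ¬p3 ∨ (p4 ∧ ¬¬p1) ∨ ¬¬p1 ∨ p2 ∨ p5   [double negation]
⇔ ¬p3 ∨ (p4 ∧ p1) ∨ ¬¬p1 ∨ p2 ∨ p5   [double negation]
⇔ ¬p3 ∨ (p4 ∧ p1) ∨ p1 ∨ p2 ∨ p5   [double negation]
⇔ ¬p3 ∨ p1 ∨ p2 ∨ p5   [simplify]

¬p3 ∨ p1 ∨ p2 ∨ p5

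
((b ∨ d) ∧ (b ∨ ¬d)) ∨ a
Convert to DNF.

((b ∨ d) ∧ (b ∨ ¬d)) ∨ a
≡ (b ∧ b) ∨ (b ∧ ¬d) ∨ (d ∧ b) ∨ (d ∧ ¬d) ∨ a   — distribute ∧ over ∨
≡ b ∨ a   — simplify

b ∨ a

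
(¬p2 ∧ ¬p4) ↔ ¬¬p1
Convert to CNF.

(¬p2 ∧ ¬p4) ↔ ¬¬p1
≡ ((¬p2 ∧ ¬p4) → ¬¬p1) ∧ (¬¬p1 → (¬p2 ∧ ¬p4))   [eliminate ↔]
≡ (¬(¬p2 ∧ ¬p4) ∨ ¬¬p1) ∧ (¬¬p1 → (¬p2 ∧ ¬p4))   [eliminate →]
≡ (¬(¬p2 ∧ ¬p4) ∨ ¬¬p1) ∧ (¬¬¬p1 ∨ (¬p2 ∧ ¬p4))   [eliminate →]
≡ (¬¬p2 ∨ ¬¬p4 ∨ ¬¬p1) ∧ (¬¬¬p1 ∨ (¬p2 ∧ ¬p4))   [De Morgan]
≡ (p2 ∨ ¬¬p4 ∨ ¬¬p1) ∧ (¬¬¬p1 ∨ (¬p2 ∧ ¬p4))   [double negation]
≡ (p2 ∨ p4 ∨ ¬¬p1) ∧ (¬¬¬p1 ∨ (¬p2 ∧ ¬p4))   [double negation]
≡ (p2 ∨ p4 ∨ p1) ∧ (¬¬¬p1 ∨ (¬p2 ∧ ¬p4))   [double negation]
≡ (p2 ∨ p4 ∨ p1) ∧ (¬p1 ∨ (¬p2 ∧ ¬p4))   [double negation]
≡ (p2 ∨ p4 ∨ p1) ∧ (¬p1 ∨ ¬p2) ∧ (¬p1 ∨ ¬p4)   [distribute ∨ over ∧]

(p2 ∨ p4 ∨ p1) ∧ (¬p1 ∨ ¬p2) ∧ (¬p1 ∨ ¬p4)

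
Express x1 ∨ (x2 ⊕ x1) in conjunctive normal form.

x1 ∨ x2

x1 ∨ (x2 ⊕ x1)
≡ x1 ∨ ((x2 ∨ x1) ∧ ¬(x2 ∧ x1))
≡ x1 ∨ ((x2 ∨ x1) ∧ (¬x2 ∨ ¬x1))
≡ (x1 ∨ x2 ∨ x1) ∧ (x1 ∨ ¬x2 ∨ ¬x1)
≡ x1 ∨ x2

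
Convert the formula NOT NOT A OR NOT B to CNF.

NOT NOT A OR NOT B
≡ A OR NOT B   [double negation]

A OR NOT B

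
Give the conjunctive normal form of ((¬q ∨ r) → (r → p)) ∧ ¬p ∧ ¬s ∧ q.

(¬r ∨ p) ∧ ¬p ∧ ¬s ∧ q

((¬q ∨ r) → (r → p)) ∧ ¬p ∧ ¬s ∧ q
= (¬(¬q ∨ r) ∨ (r → p)) ∧ ¬p ∧ ¬s ∧ q
= (¬(¬q ∨ r) ∨ ¬r ∨ p) ∧ ¬p ∧ ¬s ∧ q
= ((¬¬q ∧ ¬r) ∨ ¬r ∨ p) ∧ ¬p ∧ ¬s ∧ q
= ((q ∧ ¬r) ∨ ¬r ∨ p) ∧ ¬p ∧ ¬s ∧ q
= (q ∨ ¬r ∨ p) ∧ (¬r ∨ ¬r ∨ p) ∧ ¬p ∧ ¬s ∧ q
= (¬r ∨ p) ∧ ¬p ∧ ¬s ∧ q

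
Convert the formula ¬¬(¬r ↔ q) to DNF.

(r ∧ ¬q) ∨ (q ∧ ¬r)

¬¬(¬r ↔ q)
= ¬¬((¬r → q) ∧ (q → ¬r))   [eliminate ↔]
= ¬¬((¬¬r ∨ q) ∧ (q → ¬r))   [eliminate →]
= ¬¬((¬¬r ∨ q) ∧ (¬q ∨ ¬r))   [eliminate →]
= (¬¬r ∨ q) ∧ (¬q ∨ ¬r)   [double negation]
= (r ∨ q) ∧ (¬q ∨ ¬r)   [double negation]
= (r ∧ ¬q) ∨ (r ∧ ¬r) ∨ (q ∧ ¬q) ∨ (q ∧ ¬r)   [distribute ∧ over ∨]
= (r ∧ ¬q) ∨ (q ∧ ¬r)   [simplify]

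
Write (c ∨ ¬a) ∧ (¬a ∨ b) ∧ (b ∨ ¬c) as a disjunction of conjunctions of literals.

(c ∨ ¬a) ∧ (¬a ∨ b) ∧ (b ∨ ¬c)
= (c ∧ ¬a ∧ b) ∨ (c ∧ ¬a ∧ ¬c) ∨ (c ∧ b ∧ b) ∨ (c ∧ b ∧ ¬c) ∨ (¬a ∧ ¬a ∧ b) ∨ (¬a ∧ ¬a ∧ ¬c) ∨ (¬a ∧ b ∧ b) ∨ (¬a ∧ b ∧ ¬c)   [distribute ∧ over ∨]
= (c ∧ b) ∨ (¬a ∧ b) ∨ (¬a ∧ ¬c)   [simplify]

(c ∧ b) ∨ (¬a ∧ b) ∨ (¬a ∧ ¬c)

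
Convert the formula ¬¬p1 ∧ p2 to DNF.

p1 ∧ p2

¬¬p1 ∧ p2
≡ p1 ∧ p2   [double negation]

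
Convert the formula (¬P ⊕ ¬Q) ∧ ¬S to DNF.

(¬P ∧ Q ∧ ¬S) ∨ (P ∧ ¬Q ∧ ¬S)

(¬P ⊕ ¬Q) ∧ ¬S
= ((¬P ∧ ¬¬Q) ∨ (¬¬P ∧ ¬Q)) ∧ ¬S   [expand ⊕]
= ((¬P ∧ Q) ∨ (¬¬P ∧ ¬Q)) ∧ ¬S   [double negation]
= ((¬P ∧ Q) ∨ (P ∧ ¬Q)) ∧ ¬S   [double negation]
= (¬P ∧ Q ∧ ¬S) ∨ (P ∧ ¬Q ∧ ¬S)   [distribute ∧ over ∨]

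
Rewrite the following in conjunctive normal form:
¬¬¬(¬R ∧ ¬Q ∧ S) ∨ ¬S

¬¬¬(¬R ∧ ¬Q ∧ S) ∨ ¬S
= ¬(¬R ∧ ¬Q ∧ S) ∨ ¬S   [double negation]
= ¬¬R ∨ ¬¬Q ∨ ¬S ∨ ¬S   [De Morgan]
= R ∨ ¬¬Q ∨ ¬S ∨ ¬S   [double negation]
= R ∨ Q ∨ ¬S ∨ ¬S   [double negation]
= R ∨ Q ∨ ¬S   [simplify]

R ∨ Q ∨ ¬S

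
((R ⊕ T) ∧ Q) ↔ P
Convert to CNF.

((R ⊕ T) ∧ Q) ↔ P
⇔ (((R ⊕ T) ∧ Q) → P) ∧ (P → ((R ⊕ T) ∧ Q))   — eliminate ↔
⇔ (¬((R ⊕ T) ∧ Q) ∨ P) ∧ (P → ((R ⊕ T) ∧ Q))   — eliminate →
⇔ (¬((R ∨ T) ∧ ¬(R ∧ T) ∧ Q) ∨ P) ∧ (P → ((R ⊕ T) ∧ Q))   — expand ⊕
⇔ (¬((R ∨ T) ∧ ¬(R ∧ T) ∧ Q) ∨ P) ∧ (¬P ∨ ((R ⊕ T) ∧ Q))   — eliminate →
⇔ (¬((R ∨ T) ∧ ¬(R ∧ T) ∧ Q) ∨ P) ∧ (¬P ∨ ((R ∨ T) ∧ ¬(R ∧ T) ∧ Q))   — expand ⊕
⇔ (¬(R ∨ T) ∨ ¬¬(R ∧ T) ∨ ¬Q ∨ P) ∧ (¬P ∨ ((R ∨ T) ∧ ¬(R ∧ T) ∧ Q))   — De Morgan
⇔ ((¬R ∧ ¬T) ∨ ¬¬(R ∧ T) ∨ ¬Q ∨ P) ∧ (¬P ∨ ((R ∨ T) ∧ ¬(R ∧ T) ∧ Q))   — De Morgan
⇔ ((¬R ∧ ¬T) ∨ (R ∧ T) ∨ ¬Q ∨ P) ∧ (¬P ∨ ((R ∨ T) ∧ ¬(R ∧ T) ∧ Q))   — double negation
⇔ ((¬R ∧ ¬T) ∨ (R ∧ T) ∨ ¬Q ∨ P) ∧ (¬P ∨ ((R ∨ T) ∧ (¬R ∨ ¬T) ∧ Q))   — De Morgan
⇔ (¬R ∨ R ∨ ¬Q ∨ P) ∧ (¬R ∨ T ∨ ¬Q ∨ P) ∧ (¬T ∨ R ∨ ¬Q ∨ P) ∧ (¬T ∨ T ∨ ¬Q ∨ P) ∧ (¬P ∨ R ∨ T) ∧ (¬P ∨ ¬R ∨ ¬T) ∧ (¬P ∨ Q)   — distribute ∨ over ∧
⇔ (¬R ∨ T ∨ ¬Q ∨ P) ∧ (¬T ∨ R ∨ ¬Q ∨ P) ∧ (¬P ∨ R ∨ T) ∧ (¬P ∨ ¬R ∨ ¬T) ∧ (¬P ∨ Q)   — simplify

(¬R ∨ T ∨ ¬Q ∨ P) ∧ (¬T ∨ R ∨ ¬Q ∨ P) ∧ (¬P ∨ R ∨ T) ∧ (¬P ∨ ¬R ∨ ¬T) ∧ (¬P ∨ Q)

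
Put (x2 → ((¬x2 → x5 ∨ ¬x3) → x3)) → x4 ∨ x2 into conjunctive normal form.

x2 ∨ x4

(x2 → ((¬x2 → x5 ∨ ¬x3) → x3)) → x4 ∨ x2
= ¬(x2 → ((¬x2 → x5 ∨ ¬x3) → x3)) ∨ x4 ∨ x2   (eliminate →)
= ¬(¬x2 ∨ ((¬x2 → x5 ∨ ¬x3) → x3)) ∨ x4 ∨ x2   (eliminate →)
= ¬(¬x2 ∨ ¬(¬x2 → x5 ∨ ¬x3) ∨ x3) ∨ x4 ∨ x2   (eliminate →)
= ¬(¬x2 ∨ ¬(¬¬x2 ∨ x5 ∨ ¬x3) ∨ x3) ∨ x4 ∨ x2   (eliminate →)
= ¬¬x2 ∧ ¬¬(¬¬x2 ∨ x5 ∨ ¬x3) ∧ ¬x3 ∨ x4 ∨ x2   (De Morgan)
= x2 ∧ ¬¬(¬¬x2 ∨ x5 ∨ ¬x3) ∧ ¬x3 ∨ x4 ∨ x2   (double negation)
= x2 ∧ (¬¬x2 ∨ x5 ∨ ¬x3) ∧ ¬x3 ∨ x4 ∨ x2   (double negation)
= x2 ∧ (x2 ∨ x5 ∨ ¬x3) ∧ ¬x3 ∨ x4 ∨ x2   (double negation)
= (x2 ∨ x4 ∨ x2) ∧ (x2 ∨ x5 ∨ ¬x3 ∨ x4 ∨ x2) ∧ (¬x3 ∨ x4 ∨ x2)   (distribute ∨ over ∧)
= x2 ∨ x4   (simplify)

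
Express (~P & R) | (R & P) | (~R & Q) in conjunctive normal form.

R | Q

(~P & R) | (R & P) | (~R & Q)
≡ (~P | R | ~R) & (~P | R | Q) & (~P | P | ~R) & (~P | P | Q) & (R | R | ~R) & (R | R | Q) & (R | P | ~R) & (R | P | Q)
≡ R | Q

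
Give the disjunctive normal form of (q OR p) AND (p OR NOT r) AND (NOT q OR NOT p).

(q OR p) AND (p OR NOT r) AND (NOT q OR NOT p)
≡ (q AND p AND NOT q) OR (q AND p AND NOT p) OR (q AND NOT r AND NOT q) OR (q AND NOT r AND NOT p) OR (p AND p AND NOT q) OR (p AND p AND NOT p) OR (p AND NOT r AND NOT q) OR (p AND NOT r AND NOT p)   [distribute AND over OR]
≡ (q AND NOT r AND NOT p) OR (p AND NOT q)   [simplify]

(q AND NOT r AND NOT p) OR (p AND NOT q)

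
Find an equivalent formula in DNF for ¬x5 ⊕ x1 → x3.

x5 ∧ ¬x1 ∨ x1 ∧ ¬x5 ∨ x3

¬x5 ⊕ x1 → x3
⇔ ¬(¬x5 ⊕ x1) ∨ x3
⇔ ¬(¬x5 ∧ ¬x1 ∨ ¬¬x5 ∧ x1) ∨ x3
⇔ ¬(¬x5 ∧ ¬x1) ∧ ¬(¬¬x5 ∧ x1) ∨ x3
⇔ (¬¬x5 ∨ ¬¬x1) ∧ ¬(¬¬x5 ∧ x1) ∨ x3
⇔ (x5 ∨ ¬¬x1) ∧ ¬(¬¬x5 ∧ x1) ∨ x3
⇔ (x5 ∨ x1) ∧ ¬(¬¬x5 ∧ x1) ∨ x3
⇔ (x5 ∨ x1) ∧ (¬¬¬x5 ∨ ¬x1) ∨ x3
⇔ (x5 ∨ x1) ∧ (¬x5 ∨ ¬x1) ∨ x3
⇔ x5 ∧ ¬x5 ∨ x5 ∧ ¬x1 ∨ x1 ∧ ¬x5 ∨ x1 ∧ ¬x1 ∨ x3
⇔ x5 ∧ ¬x1 ∨ x1 ∧ ¬x5 ∨ x3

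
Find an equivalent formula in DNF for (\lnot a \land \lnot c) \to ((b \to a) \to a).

(\lnot a \land \lnot c) \to ((b \to a) \to a)
⇔ \lnot (\lnot a \land \lnot c) \lor ((b \to a) \to a)   [eliminate \to]
⇔ \lnot (\lnot a \land \lnot c) \lor \lnot (b \to a) \lor a   [eliminate \to]
⇔ \lnot (\lnot a \land \lnot c) \lor \lnot (\lnot b \lor a) \lor a   [eliminate \to]
⇔ \lnot \lnot a \lor \lnot \lnot c \lor \lnot (\lnot b \lor a) \lor a   [De Morgan]
⇔ a \lor \lnot \lnot c \lor \lnot (\lnot b \lor a) \lor a   [double negation]
⇔ a \lor c \lor \lnot (\lnot b \lor a) \lor a   [double negation]
⇔ a \lor c \lor (\lnot \lnot b \land \lnot a) \lor a   [De Morgan]
⇔ a \lor c \lor (b \land \lnot a) \lor a   [double negation]
⇔ a \lor c \lor (b \land \lnot a)   [simplify]

a \lor c \lor (b \land \lnot a)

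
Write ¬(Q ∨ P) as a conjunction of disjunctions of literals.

¬(Q ∨ P)
= ¬Q ∧ ¬P   [De Morgan]

¬Q ∧ ¬P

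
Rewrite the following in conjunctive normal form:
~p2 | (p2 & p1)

~p2 | (p2 & p1)
≡ (~p2 | p2) & (~p2 | p1)   — distribute | over &
≡ ~p2 | p1   — simplify

~p2 | p1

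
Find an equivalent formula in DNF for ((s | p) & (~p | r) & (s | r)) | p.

((s | p) & (~p | r) & (s | r)) | p
≡ (s & ~p & s) | (s & ~p & r) | (s & r & s) | (s & r & r) | (p & ~p & s) | (p & ~p & r) | (p & r & s) | (p & r & r) | p   — distribute & over |
≡ (s & ~p) | (s & r) | p   — simplify

(s & ~p) | (s & r) | p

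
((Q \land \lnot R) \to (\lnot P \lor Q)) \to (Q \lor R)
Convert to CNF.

((Q \land \lnot R) \to (\lnot P \lor Q)) \to (Q \lor R)
≡ \lnot ((Q \land \lnot R) \to (\lnot P \lor Q)) \lor Q \lor R   (eliminate \to)
≡ \lnot (\lnot (Q \land \lnot R) \lor \lnot P \lor Q) \lor Q \lor R   (eliminate \to)
≡ (\lnot \lnot (Q \land \lnot R) \land \lnot \lnot P \land \lnot Q) \lor Q \lor R   (De Morgan)
≡ (Q \land \lnot R \land \lnot \lnot P \land \lnot Q) \lor Q \lor R   (double negation)
≡ (Q \land \lnot R \land P \land \lnot Q) \lor Q \lor R   (double negation)
≡ (Q \lor Q \lor R) \land (\lnot R \lor Q \lor R) \land (P \lor Q \lor R) \land (\lnot Q \lor Q \lor R)   (distribute \lor over \land)
≡ Q \lor R   (simplify)

Q \lor R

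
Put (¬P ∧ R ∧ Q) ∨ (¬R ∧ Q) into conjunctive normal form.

(¬P ∧ R ∧ Q) ∨ (¬R ∧ Q)
≡ (¬P ∨ ¬R) ∧ (¬P ∨ Q) ∧ (R ∨ ¬R) ∧ (R ∨ Q) ∧ (Q ∨ ¬R) ∧ (Q ∨ Q)
≡ (¬P ∨ ¬R) ∧ Q

(¬P ∨ ¬R) ∧ Q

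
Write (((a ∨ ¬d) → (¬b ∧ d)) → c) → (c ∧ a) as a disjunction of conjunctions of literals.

(¬a ∧ d ∧ ¬c) ∨ (¬b ∧ d ∧ ¬c) ∨ (c ∧ a)

(((a ∨ ¬d) → (¬b ∧ d)) → c) → (c ∧ a)
= ¬(((a ∨ ¬d) → (¬b ∧ d)) → c) ∨ (c ∧ a)   (eliminate →)
= ¬(¬((a ∨ ¬d) → (¬b ∧ d)) ∨ c) ∨ (c ∧ a)   (eliminate →)
= ¬(¬(¬(a ∨ ¬d) ∨ (¬b ∧ d)) ∨ c) ∨ (c ∧ a)   (eliminate →)
= (¬¬(¬(a ∨ ¬d) ∨ (¬b ∧ d)) ∧ ¬c) ∨ (c ∧ a)   (De Morgan)
= ((¬(a ∨ ¬d) ∨ (¬b ∧ d)) ∧ ¬c) ∨ (c ∧ a)   (double negation)
= (((¬a ∧ ¬¬d) ∨ (¬b ∧ d)) ∧ ¬c) ∨ (c ∧ a)   (De Morgan)
= (((¬a ∧ d) ∨ (¬b ∧ d)) ∧ ¬c) ∨ (c ∧ a)   (double negation)
= (¬a ∧ d ∧ ¬c) ∨ (¬b ∧ d ∧ ¬c) ∨ (c ∧ a)   (distribute ∧ over ∨)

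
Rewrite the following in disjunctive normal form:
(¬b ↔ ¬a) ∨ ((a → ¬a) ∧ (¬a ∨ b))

(¬b ↔ ¬a) ∨ ((a → ¬a) ∧ (¬a ∨ b))
= ((¬b → ¬a) ∧ (¬a → ¬b)) ∨ ((a → ¬a) ∧ (¬a ∨ b))
= ((¬¬b ∨ ¬a) ∧ (¬a → ¬b)) ∨ ((a → ¬a) ∧ (¬a ∨ b))
= ((¬¬b ∨ ¬a) ∧ (¬¬a ∨ ¬b)) ∨ ((a → ¬a) ∧ (¬a ∨ b))
= ((¬¬b ∨ ¬a) ∧ (¬¬a ∨ ¬b)) ∨ ((¬a ∨ ¬a) ∧ (¬a ∨ b))
= ((b ∨ ¬a) ∧ (¬¬a ∨ ¬b)) ∨ ((¬a ∨ ¬a) ∧ (¬a ∨ b))
= ((b ∨ ¬a) ∧ (a ∨ ¬b)) ∨ ((¬a ∨ ¬a) ∧ (¬a ∨ b))
= (b ∧ a) ∨ (b ∧ ¬b) ∨ (¬a ∧ a) ∨ (¬a ∧ ¬b) ∨ (¬a ∧ ¬a) ∨ (¬a ∧ b) ∨ (¬a ∧ ¬a) ∨ (¬a ∧ b)
= (b ∧ a) ∨ ¬a

(b ∧ a) ∨ ¬a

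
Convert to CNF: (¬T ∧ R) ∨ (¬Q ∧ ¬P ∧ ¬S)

(¬T ∨ ¬Q) ∧ (¬T ∨ ¬P) ∧ (¬T ∨ ¬S) ∧ (R ∨ ¬Q) ∧ (R ∨ ¬P) ∧ (R ∨ ¬S)

(¬T ∧ R) ∨ (¬Q ∧ ¬P ∧ ¬S)
≡ (¬T ∨ ¬Q) ∧ (¬T ∨ ¬P) ∧ (¬T ∨ ¬S) ∧ (R ∨ ¬Q) ∧ (R ∨ ¬P) ∧ (R ∨ ¬S)   [distribute ∨ over ∧]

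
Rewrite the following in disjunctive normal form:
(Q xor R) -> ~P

(~Q & ~R) | (R & Q) | ~P

(Q xor R) -> ~P
= ~(Q xor R) | ~P   (eliminate ->)
= ~((Q & ~R) | (~Q & R)) | ~P   (expand xor)
= (~(Q & ~R) & ~(~Q & R)) | ~P   (De Morgan)
= ((~Q | ~~R) & ~(~Q & R)) | ~P   (De Morgan)
= ((~Q | R) & ~(~Q & R)) | ~P   (double negation)
= ((~Q | R) & (~~Q | ~R)) | ~P   (De Morgan)
= ((~Q | R) & (Q | ~R)) | ~P   (double negation)
= (~Q & Q) | (~Q & ~R) | (R & Q) | (R & ~R) | ~P   (distribute & over |)
= (~Q & ~R) | (R & Q) | ~P   (simplify)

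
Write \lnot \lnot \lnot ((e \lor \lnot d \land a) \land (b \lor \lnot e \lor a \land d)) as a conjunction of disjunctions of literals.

(\lnot e \lor \lnot b) \land (\lnot e \lor \lnot a \lor \lnot d) \land (d \lor \lnot a \lor \lnot b) \land (d \lor \lnot a \lor e)

\lnot \lnot \lnot ((e \lor \lnot d \land a) \land (b \lor \lnot e \lor a \land d))
≡ \lnot ((e \lor \lnot d \land a) \land (b \lor \lnot e \lor a \land d))
≡ \lnot (e \lor \lnot d \land a) \lor \lnot (b \lor \lnot e \lor a \land d)
≡ \lnot e \land \lnot (\lnot d \land a) \lor \lnot (b \lor \lnot e \lor a \land d)
≡ \lnot e \land (\lnot \lnot d \lor \lnot a) \lor \lnot (b \lor \lnot e \lor a \land d)
≡ \lnot e \land (d \lor \lnot a) \lor \lnot (b \lor \lnot e \lor a \land d)
≡ \lnot e \land (d \lor \lnot a) \lor \lnot b \land \lnot \lnot e \land \lnot (a \land d)
≡ \lnot e \land (d \lor \lnot a) \lor \lnot b \land e \land \lnot (a \land d)
≡ \lnot e \land (d \lor \lnot a) \lor \lnot b \land e \land (\lnot a \lor \lnot d)
≡ (\lnot e \lor \lnot b) \land (\lnot e \lor e) \land (\lnot e \lor \lnot a \lor \lnot d) \land (d \lor \lnot a \lor \lnot b) \land (d \lor \lnot a \lor e) \land (d \lor \lnot a \lor \lnot a \lor \lnot d)
≡ (\lnot e \lor \lnot b) \land (\lnot e \lor \lnot a \lor \lnot d) \land (d \lor \lnot a \lor \lnot b) \land (d \lor \lnot a \lor e)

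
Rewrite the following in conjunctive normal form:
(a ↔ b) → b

a ∨ b

(a ↔ b) → b
⇔ ¬(a ↔ b) ∨ b   — eliminate →
⇔ ¬((a → b) ∧ (b → a)) ∨ b   — eliminate ↔
⇔ ¬((¬a ∨ b) ∧ (b → a)) ∨ b   — eliminate →
⇔ ¬((¬a ∨ b) ∧ (¬b ∨ a)) ∨ b   — eliminate →
⇔ ¬(¬a ∨ b) ∨ ¬(¬b ∨ a) ∨ b   — De Morgan
⇔ (¬¬a ∧ ¬b) ∨ ¬(¬b ∨ a) ∨ b   — De Morgan
⇔ (a ∧ ¬b) ∨ ¬(¬b ∨ a) ∨ b   — double negation
⇔ (a ∧ ¬b) ∨ (¬¬b ∧ ¬a) ∨ b   — De Morgan
⇔ (a ∧ ¬b) ∨ (b ∧ ¬a) ∨ b   — double negation
⇔ (a ∨ b ∨ b) ∧ (a ∨ ¬a ∨ b) ∧ (¬b ∨ b ∨ b) ∧ (¬b ∨ ¬a ∨ b)   — distribute ∨ over ∧
⇔ a ∨ b   — simplify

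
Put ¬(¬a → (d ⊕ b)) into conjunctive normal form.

¬a ∧ (¬d ∨ b) ∧ (¬b ∨ d)

¬(¬a → (d ⊕ b))
= ¬(¬¬a ∨ (d ⊕ b))   — eliminate →
= ¬(¬¬a ∨ ((d ∨ b) ∧ ¬(d ∧ b)))   — expand ⊕
= ¬¬¬a ∧ ¬((d ∨ b) ∧ ¬(d ∧ b))   — De Morgan
= ¬a ∧ ¬((d ∨ b) ∧ ¬(d ∧ b))   — double negation
= ¬a ∧ (¬(d ∨ b) ∨ ¬¬(d ∧ b))   — De Morgan
= ¬a ∧ ((¬d ∧ ¬b) ∨ ¬¬(d ∧ b))   — De Morgan
= ¬a ∧ ((¬d ∧ ¬b) ∨ (d ∧ b))   — double negation
= ¬a ∧ (¬d ∨ d) ∧ (¬d ∨ b) ∧ (¬b ∨ d) ∧ (¬b ∨ b)   — distribute ∨ over ∧
= ¬a ∧ (¬d ∨ b) ∧ (¬b ∨ d)   — simplify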